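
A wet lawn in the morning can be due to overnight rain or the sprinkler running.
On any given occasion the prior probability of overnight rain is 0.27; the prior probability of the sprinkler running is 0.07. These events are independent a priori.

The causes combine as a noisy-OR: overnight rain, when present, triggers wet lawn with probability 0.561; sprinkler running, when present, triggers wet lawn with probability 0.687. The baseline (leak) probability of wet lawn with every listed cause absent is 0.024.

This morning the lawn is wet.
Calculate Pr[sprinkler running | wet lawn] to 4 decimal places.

Under noisy-OR, P(wet lawn | causes) = 1 − (1−0.024)·∏(1−qᵢ) over the active causes.
Weight on sprinkler running=true, given the evidence: 0.035490 + 0.016365 = 0.051855
The normalizing constant is 0.024·0.73·0.93 + 0.694512·0.73·0.07 + 0.571536·0.27·0.93 + 0.865891·0.27·0.07 = 0.211662
P(sprinkler running | wet lawn) = 0.051855/0.211662 ≈ 0.2450

Pr[sprinkler running | wet lawn] ≈ 0.2450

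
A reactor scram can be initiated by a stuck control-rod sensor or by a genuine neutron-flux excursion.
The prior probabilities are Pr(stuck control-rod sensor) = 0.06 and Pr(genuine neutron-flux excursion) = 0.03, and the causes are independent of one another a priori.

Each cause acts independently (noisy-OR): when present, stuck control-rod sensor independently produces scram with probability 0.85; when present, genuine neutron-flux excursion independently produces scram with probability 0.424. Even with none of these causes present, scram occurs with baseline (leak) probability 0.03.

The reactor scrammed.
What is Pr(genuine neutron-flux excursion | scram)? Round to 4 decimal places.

Pr(genuine neutron-flux excursion | scram) ≈ 0.1546

Under noisy-OR, P(scram | causes) = 1 − (1−0.03)·∏(1−qᵢ) over the active causes.
Weight on genuine neutron-flux excursion=true, given the evidence: 0.012444 + 0.001649 = 0.014093
Normalizer over all consistent configurations: 0.03×0.94×0.97 + 0.44128×0.94×0.03 + 0.8545×0.06×0.97 + 0.916192×0.06×0.03 = 0.091179
Posterior = 0.014093 / 0.091179 ≈ 0.1546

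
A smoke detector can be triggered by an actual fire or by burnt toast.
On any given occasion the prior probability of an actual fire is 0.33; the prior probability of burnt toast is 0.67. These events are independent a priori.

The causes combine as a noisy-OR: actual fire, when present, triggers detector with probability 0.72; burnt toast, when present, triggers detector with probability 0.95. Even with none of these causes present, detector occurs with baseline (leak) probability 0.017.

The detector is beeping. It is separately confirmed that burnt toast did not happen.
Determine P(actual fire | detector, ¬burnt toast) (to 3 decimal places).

Under noisy-OR, P(detector | causes) = 1 − (1−0.017)·∏(1−qᵢ) over the active causes.
P(detector | ¬burnt toast) = 0.017×0.67 + 0.72476×0.33 = 0.011390 + 0.239171 = 0.250561
Of this, 0.239171 comes from 0.72476×0.33 (the actual fire=true cases).
So P(actual fire | detector, ¬burnt toast) = 0.239171/0.250561 ≈ 0.955.

P(actual fire | detector, ¬burnt toast) ≈ 0.955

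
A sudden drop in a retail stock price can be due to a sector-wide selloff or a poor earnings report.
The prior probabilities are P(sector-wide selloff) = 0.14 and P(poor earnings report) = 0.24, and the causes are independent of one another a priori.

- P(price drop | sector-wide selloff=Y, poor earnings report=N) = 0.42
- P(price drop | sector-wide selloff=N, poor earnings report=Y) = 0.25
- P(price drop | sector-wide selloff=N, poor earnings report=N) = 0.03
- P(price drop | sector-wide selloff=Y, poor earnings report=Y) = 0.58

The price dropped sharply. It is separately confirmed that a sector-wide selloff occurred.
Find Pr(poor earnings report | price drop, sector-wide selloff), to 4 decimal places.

Pr(poor earnings report | price drop, sector-wide selloff) ≈ 0.3037

Weight on poor earnings report=true, given the evidence: 0.58*0.24 = 0.139200
The normalizing constant is 0.42*0.76 + 0.58*0.24 = 0.458400
P(poor earnings report | price drop, sector-wide selloff) = 0.139200/0.458400 ≈ 0.3037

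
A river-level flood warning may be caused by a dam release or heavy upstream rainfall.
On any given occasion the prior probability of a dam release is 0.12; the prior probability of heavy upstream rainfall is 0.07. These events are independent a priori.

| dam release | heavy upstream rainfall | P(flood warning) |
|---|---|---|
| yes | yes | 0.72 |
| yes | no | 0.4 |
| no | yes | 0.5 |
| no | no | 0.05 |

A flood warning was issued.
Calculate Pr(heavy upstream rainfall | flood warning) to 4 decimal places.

Pr(heavy upstream rainfall | flood warning) ≈ 0.3010

Enumerate the 4 (dam release, heavy upstream rainfall) configurations and weight by the priors:
  P(flood warning) = 0.05×0.88×0.93 + 0.5×0.88×0.07 + 0.4×0.12×0.93 + 0.72×0.12×0.07
        = 0.040920 + 0.030800 + 0.044640 + 0.006048 = 0.122408
Configurations with heavy upstream rainfall contribute 0.036848, so
  P(heavy upstream rainfall | flood warning) = 0.036848 / 0.122408 ≈ 0.3010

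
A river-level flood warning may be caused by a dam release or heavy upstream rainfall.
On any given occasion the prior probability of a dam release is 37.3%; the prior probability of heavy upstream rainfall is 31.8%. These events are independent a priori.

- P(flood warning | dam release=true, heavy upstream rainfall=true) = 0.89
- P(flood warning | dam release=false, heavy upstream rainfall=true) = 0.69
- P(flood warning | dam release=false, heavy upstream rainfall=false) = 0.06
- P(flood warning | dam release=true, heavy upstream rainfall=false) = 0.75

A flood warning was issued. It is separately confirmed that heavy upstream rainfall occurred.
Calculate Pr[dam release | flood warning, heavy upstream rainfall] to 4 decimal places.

P(flood warning | heavy upstream rainfall) = 0.69*0.627 + 0.89*0.373 = 0.432630 + 0.331970 = 0.764600
Of this, 0.331970 comes from 0.89*0.373 (the dam release=true cases).
P(dam release | flood warning, heavy upstream rainfall) = 0.331970 / 0.764600 ≈ 0.4342

Pr[dam release | flood warning, heavy upstream rainfall] ≈ 0.4342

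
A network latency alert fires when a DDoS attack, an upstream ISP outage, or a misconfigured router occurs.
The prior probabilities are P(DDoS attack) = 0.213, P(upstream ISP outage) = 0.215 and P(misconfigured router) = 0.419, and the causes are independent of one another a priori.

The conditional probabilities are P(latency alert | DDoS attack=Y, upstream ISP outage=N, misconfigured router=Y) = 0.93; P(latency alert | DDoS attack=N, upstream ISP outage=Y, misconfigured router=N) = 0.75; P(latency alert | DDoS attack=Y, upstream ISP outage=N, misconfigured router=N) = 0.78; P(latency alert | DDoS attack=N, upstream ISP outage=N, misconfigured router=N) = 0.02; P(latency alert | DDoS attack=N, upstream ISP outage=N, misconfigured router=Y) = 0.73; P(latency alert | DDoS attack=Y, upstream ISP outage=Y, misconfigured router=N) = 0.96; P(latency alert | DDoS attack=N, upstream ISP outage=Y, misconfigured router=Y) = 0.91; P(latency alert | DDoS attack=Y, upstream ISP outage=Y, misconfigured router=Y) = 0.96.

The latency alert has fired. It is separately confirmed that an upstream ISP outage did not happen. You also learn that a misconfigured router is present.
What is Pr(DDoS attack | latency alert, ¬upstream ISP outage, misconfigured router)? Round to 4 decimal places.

Pr(DDoS attack | latency alert, ¬upstream ISP outage, misconfigured router) ≈ 0.2564

Weight on DDoS attack=true, given the evidence: 0.93·0.213 = 0.198090
Normalizer over all consistent configurations: 0.73·0.787 + 0.93·0.213 = 0.772600
Posterior = 0.198090 / 0.772600 ≈ 0.2564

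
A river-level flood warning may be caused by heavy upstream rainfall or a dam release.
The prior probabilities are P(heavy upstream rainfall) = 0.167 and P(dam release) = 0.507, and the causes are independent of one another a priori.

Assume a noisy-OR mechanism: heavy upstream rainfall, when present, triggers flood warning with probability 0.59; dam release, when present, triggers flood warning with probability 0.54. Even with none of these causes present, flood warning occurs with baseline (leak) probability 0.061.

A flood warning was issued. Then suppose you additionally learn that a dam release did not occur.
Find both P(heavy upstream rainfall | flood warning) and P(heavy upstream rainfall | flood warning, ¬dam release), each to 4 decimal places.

Under noisy-OR, P(flood warning | causes) = 1 − (1−0.061)·∏(1−qᵢ) over the active causes.
P(flood warning) = 0.061·0.833·0.493 + 0.56806·0.833·0.507 + 0.61501·0.167·0.493 + 0.822905·0.167·0.507 = 0.025051 + 0.239909 + 0.050634 + 0.069675 = 0.385269
Restricting to configurations with heavy upstream rainfall present: 0.050634 + 0.069675 = 0.120309.
P(heavy upstream rainfall | flood warning) = 0.120309 / 0.385269 ≈ 0.3123

Now condition on the additional information:
For the numerator, keep only heavy upstream rainfall=true terms: 0.61501·0.167 = 0.102707
The normalizing constant is 0.061·0.833 + 0.61501·0.167 = 0.153520
P(heavy upstream rainfall | flood warning, ¬dam release) = 0.102707/0.153520 ≈ 0.6690
Ruling out dam release raises the posterior on heavy upstream rainfall — the flip side of explaining away.

P(heavy upstream rainfall | flood warning) ≈ 0.3123; P(heavy upstream rainfall | flood warning, ¬dam release) ≈ 0.6690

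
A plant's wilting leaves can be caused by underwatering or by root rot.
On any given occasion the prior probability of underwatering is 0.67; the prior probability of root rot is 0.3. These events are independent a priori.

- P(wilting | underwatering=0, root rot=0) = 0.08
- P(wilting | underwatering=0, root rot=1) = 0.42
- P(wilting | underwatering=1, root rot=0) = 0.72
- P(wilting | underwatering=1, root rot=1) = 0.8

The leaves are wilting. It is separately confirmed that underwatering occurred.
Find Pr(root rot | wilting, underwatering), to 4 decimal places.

Sum P(wilting|·) weighted by the priors over both values of root rot:
  P(wilting | underwatering) = 0.72*0.7 + 0.8*0.3
        = 0.504000 + 0.240000 = 0.744000
The terms with root rot present sum to 0.240000, so
  P(root rot | wilting, underwatering) = 0.240000 / 0.744000 ≈ 0.3226

Pr(root rot | wilting, underwatering) ≈ 0.3226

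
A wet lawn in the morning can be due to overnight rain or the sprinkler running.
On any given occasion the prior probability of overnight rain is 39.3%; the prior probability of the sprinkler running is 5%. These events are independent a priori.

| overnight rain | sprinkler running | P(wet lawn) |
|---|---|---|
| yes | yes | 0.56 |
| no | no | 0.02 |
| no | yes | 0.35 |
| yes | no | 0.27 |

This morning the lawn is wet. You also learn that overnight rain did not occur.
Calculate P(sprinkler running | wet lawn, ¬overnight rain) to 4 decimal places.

P(sprinkler running | wet lawn, ¬overnight rain) ≈ 0.4795

By total probability over both values of sprinkler running:
  P(wet lawn | ¬overnight rain) = 0.02·0.95 + 0.35·0.05
        = 0.019000 + 0.017500 = 0.036500
Keeping only the sprinkler running-present terms gives 0.017500, so
  P(sprinkler running | wet lawn, ¬overnight rain) = 0.017500 / 0.036500 ≈ 0.4795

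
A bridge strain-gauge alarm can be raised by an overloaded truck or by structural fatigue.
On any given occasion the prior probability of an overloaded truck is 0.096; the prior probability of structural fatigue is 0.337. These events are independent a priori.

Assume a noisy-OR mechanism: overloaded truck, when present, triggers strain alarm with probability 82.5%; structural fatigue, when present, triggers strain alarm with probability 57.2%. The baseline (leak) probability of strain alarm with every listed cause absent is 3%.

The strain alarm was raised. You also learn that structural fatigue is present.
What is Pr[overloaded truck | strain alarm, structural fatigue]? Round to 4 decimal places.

Pr[overloaded truck | strain alarm, structural fatigue] ≈ 0.1441

Under noisy-OR, P(strain alarm | causes) = 1 − (1−0.03)·∏(1−qᵢ) over the active causes.
P(strain alarm | structural fatigue) = 0.58484×0.904 + 0.927347×0.096 = 0.528695 + 0.089025 = 0.617720
Of this, 0.089025 comes from 0.927347×0.096 (the overloaded truck=true cases).
So P(overloaded truck | strain alarm, structural fatigue) = 0.089025/0.617720 ≈ 0.1441.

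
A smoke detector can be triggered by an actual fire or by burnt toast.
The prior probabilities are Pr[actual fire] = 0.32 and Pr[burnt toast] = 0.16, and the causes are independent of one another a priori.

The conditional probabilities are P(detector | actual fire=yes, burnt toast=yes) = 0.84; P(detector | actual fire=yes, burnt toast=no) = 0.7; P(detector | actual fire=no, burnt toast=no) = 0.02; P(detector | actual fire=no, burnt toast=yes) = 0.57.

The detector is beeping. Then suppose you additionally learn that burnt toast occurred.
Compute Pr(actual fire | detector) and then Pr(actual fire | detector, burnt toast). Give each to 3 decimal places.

Pr(actual fire | detector) ≈ 0.759; Pr(actual fire | detector, burnt toast) ≈ 0.410

For the numerator, keep only actual fire=true terms: 0.188160 + 0.043008 = 0.231168
Denominator P(detector): 0.02*0.68*0.84 + 0.57*0.68*0.16 + 0.7*0.32*0.84 + 0.84*0.32*0.16 = 0.304608
Posterior = 0.231168 / 0.304608 ≈ 0.759

Now also conditioning on burnt toast=true:
Enumerate both values of actual fire and weight by the priors:
  P(detector | burnt toast) = 0.57×0.68 + 0.84×0.32
        = 0.387600 + 0.268800 = 0.656400
Configurations with actual fire contribute 0.268800, so
  P(actual fire | detector, burnt toast) = 0.268800 / 0.656400 ≈ 0.410
Conditioning on burnt toast lowers the posterior on actual fire: the classic explaining-away effect in a common-effect structure.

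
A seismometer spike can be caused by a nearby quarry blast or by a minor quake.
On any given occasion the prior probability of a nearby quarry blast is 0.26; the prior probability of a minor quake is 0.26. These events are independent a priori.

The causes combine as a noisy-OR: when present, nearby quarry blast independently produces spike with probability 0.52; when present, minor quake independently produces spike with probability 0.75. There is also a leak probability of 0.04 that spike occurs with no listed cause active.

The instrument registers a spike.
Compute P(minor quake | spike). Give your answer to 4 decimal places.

P(minor quake | spike) ≈ 0.6212

Under noisy-OR, P(spike | causes) = 1 − (1−0.04)·∏(1−qᵢ) over the active causes.
Weight on minor quake=true, given the evidence: 0.146224 + 0.059812 = 0.206036
The normalizing constant is 0.04·0.74·0.74 + 0.76·0.74·0.26 + 0.5392·0.26·0.74 + 0.8848·0.26·0.26 = 0.331682
Posterior = 0.206036 / 0.331682 ≈ 0.6212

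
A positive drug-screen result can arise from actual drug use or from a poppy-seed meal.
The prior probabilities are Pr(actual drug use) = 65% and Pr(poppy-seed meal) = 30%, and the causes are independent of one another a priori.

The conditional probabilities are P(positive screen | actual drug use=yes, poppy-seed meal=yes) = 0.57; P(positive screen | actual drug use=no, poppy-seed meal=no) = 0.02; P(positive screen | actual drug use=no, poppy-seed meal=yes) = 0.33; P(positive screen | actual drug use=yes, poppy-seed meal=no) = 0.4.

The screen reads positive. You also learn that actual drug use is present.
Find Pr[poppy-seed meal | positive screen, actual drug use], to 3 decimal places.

Pr[poppy-seed meal | positive screen, actual drug use] ≈ 0.379

For the numerator, keep only poppy-seed meal=true terms: 0.57×0.3 = 0.171000
Denominator P(positive screen | actual drug use): 0.4×0.7 + 0.57×0.3 = 0.451000
Posterior = 0.171000 / 0.451000 ≈ 0.379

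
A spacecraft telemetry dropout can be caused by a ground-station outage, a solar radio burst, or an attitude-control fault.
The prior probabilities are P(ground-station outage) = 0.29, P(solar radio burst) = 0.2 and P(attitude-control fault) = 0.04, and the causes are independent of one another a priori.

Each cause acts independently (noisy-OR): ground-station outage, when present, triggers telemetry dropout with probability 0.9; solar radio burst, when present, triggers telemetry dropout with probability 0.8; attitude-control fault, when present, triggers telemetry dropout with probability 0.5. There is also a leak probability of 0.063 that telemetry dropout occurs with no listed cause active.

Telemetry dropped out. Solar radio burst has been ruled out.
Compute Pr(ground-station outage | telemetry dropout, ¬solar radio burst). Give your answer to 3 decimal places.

Under noisy-OR, P(telemetry dropout | causes) = 1 − (1−0.063)·∏(1−qᵢ) over the active causes.
Numerator (weight on configurations with ground-station outage): 0.252314 + 0.011057 = 0.263371
Normalizer over all consistent configurations: 0.063×0.71×0.96 + 0.5315×0.71×0.04 + 0.9063×0.29×0.96 + 0.95315×0.29×0.04 = 0.321407
Posterior = 0.263371 / 0.321407 ≈ 0.819

Pr(ground-station outage | telemetry dropout, ¬solar radio burst) ≈ 0.819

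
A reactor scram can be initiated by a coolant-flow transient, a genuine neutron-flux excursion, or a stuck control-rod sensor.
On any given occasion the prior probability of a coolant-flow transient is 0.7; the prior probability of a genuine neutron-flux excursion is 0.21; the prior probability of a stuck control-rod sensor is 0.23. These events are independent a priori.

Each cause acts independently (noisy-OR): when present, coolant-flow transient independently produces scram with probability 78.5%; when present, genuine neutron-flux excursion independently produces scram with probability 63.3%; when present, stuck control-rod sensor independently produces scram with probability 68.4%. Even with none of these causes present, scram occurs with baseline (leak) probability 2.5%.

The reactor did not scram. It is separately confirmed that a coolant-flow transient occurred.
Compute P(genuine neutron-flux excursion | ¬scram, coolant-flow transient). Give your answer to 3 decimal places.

Under noisy-OR, P(scram | causes) = 1 − (1−0.025)·∏(1−qᵢ) over the active causes.
P(¬scram | coolant-flow transient) = 0.209625×0.79×0.77 + 0.066241×0.79×0.23 + 0.076932×0.21×0.77 + 0.024311×0.21×0.23 = 0.127515 + 0.012036 + 0.012440 + 0.001174 = 0.153165
Of this, 0.013614 comes from 0.012440 + 0.001174 (the genuine neutron-flux excursion=true cases).
Hence the posterior is 0.013614/0.153165 ≈ 0.089.

P(genuine neutron-flux excursion | ¬scram, coolant-flow transient) ≈ 0.089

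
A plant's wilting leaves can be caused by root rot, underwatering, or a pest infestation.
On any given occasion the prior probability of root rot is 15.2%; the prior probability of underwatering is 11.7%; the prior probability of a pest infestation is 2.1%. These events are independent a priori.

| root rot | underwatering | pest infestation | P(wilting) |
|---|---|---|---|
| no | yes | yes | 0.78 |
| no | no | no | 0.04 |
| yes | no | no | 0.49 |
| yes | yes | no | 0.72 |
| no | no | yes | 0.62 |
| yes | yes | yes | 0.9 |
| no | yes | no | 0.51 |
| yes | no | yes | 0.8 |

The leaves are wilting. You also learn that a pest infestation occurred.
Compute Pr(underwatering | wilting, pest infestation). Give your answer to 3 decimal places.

Pr(underwatering | wilting, pest infestation) ≈ 0.140

P(wilting | pest infestation) = 0.62×0.848×0.883 + 0.78×0.848×0.117 + 0.8×0.152×0.883 + 0.9×0.152×0.117 = 0.464246 + 0.077388 + 0.107373 + 0.016006 = 0.665013
The underwatering-present share is 0.077388 + 0.016006 = 0.093394.
So P(underwatering | wilting, pest infestation) = 0.093394/0.665013 ≈ 0.140.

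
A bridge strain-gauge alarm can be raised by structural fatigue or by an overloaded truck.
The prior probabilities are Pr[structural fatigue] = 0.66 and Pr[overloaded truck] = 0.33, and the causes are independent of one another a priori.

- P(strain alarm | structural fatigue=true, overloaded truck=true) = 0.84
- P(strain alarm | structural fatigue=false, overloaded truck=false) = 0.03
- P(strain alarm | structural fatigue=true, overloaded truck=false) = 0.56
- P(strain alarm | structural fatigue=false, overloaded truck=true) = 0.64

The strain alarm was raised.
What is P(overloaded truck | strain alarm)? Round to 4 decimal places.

P(overloaded truck | strain alarm) ≈ 0.5003

P(strain alarm) = 0.03·0.34·0.67 + 0.64·0.34·0.33 + 0.56·0.66·0.67 + 0.84·0.66·0.33 = 0.006834 + 0.071808 + 0.247632 + 0.182952 = 0.509226
The overloaded truck-present share is 0.071808 + 0.182952 = 0.254760.
So P(overloaded truck | strain alarm) = 0.254760/0.509226 ≈ 0.5003.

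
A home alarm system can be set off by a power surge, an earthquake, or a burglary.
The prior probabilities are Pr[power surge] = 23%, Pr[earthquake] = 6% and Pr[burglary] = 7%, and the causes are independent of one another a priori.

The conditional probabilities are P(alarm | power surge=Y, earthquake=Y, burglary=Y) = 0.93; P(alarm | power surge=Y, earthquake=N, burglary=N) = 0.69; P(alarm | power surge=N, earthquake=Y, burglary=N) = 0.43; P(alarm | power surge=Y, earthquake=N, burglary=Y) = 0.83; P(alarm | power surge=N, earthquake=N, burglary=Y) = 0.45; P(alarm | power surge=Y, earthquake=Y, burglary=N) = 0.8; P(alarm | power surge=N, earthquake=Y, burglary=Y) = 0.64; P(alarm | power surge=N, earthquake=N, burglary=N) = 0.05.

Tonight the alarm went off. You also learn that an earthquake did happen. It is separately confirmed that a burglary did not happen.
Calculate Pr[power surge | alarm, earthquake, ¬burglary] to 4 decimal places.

Pr[power surge | alarm, earthquake, ¬burglary] ≈ 0.3572

Sum P(alarm|·) weighted by the priors over both values of power surge:
  P(alarm | earthquake, ¬burglary) = 0.43×0.77 + 0.8×0.23
        = 0.331100 + 0.184000 = 0.515100
The terms with power surge present sum to 0.184000, so
  P(power surge | alarm, earthquake, ¬burglary) = 0.184000 / 0.515100 ≈ 0.3572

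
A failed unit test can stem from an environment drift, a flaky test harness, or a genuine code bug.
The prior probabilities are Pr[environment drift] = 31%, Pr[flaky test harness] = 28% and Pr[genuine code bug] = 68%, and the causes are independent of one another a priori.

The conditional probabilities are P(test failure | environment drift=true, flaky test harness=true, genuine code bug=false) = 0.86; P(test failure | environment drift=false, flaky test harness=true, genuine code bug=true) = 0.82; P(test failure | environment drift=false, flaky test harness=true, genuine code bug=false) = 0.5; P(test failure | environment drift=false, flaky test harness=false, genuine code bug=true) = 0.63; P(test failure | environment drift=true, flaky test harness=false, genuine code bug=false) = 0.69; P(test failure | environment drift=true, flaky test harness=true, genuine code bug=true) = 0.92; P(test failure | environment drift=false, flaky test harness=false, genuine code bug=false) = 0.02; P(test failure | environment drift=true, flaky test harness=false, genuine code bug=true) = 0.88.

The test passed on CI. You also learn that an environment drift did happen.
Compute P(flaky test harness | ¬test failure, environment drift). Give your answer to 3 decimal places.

P(flaky test harness | ¬test failure, environment drift) ≈ 0.176

Sum P(¬test failure|·) weighted by the priors over the 4 (flaky test harness, genuine code bug) configurations:
  P(¬test failure | environment drift) = 0.31*0.72*0.32 + 0.12*0.72*0.68 + 0.14*0.28*0.32 + 0.08*0.28*0.68
        = 0.071424 + 0.058752 + 0.012544 + 0.015232 = 0.157952
Configurations with flaky test harness contribute 0.027776, so
  P(flaky test harness | ¬test failure, environment drift) = 0.027776 / 0.157952 ≈ 0.176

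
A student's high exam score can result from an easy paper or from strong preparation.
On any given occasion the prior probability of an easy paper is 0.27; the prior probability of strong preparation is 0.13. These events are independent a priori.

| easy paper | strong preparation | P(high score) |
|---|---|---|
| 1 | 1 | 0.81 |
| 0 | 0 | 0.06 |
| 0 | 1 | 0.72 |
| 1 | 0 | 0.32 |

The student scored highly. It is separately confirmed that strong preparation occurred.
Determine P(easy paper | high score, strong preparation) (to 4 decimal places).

P(easy paper | high score, strong preparation) ≈ 0.2938

For the numerator, keep only easy paper=true terms: 0.81·0.27 = 0.218700
Denominator P(high score | strong preparation): 0.72·0.73 + 0.81·0.27 = 0.744300
P(easy paper | high score, strong preparation) = 0.218700/0.744300 ≈ 0.2938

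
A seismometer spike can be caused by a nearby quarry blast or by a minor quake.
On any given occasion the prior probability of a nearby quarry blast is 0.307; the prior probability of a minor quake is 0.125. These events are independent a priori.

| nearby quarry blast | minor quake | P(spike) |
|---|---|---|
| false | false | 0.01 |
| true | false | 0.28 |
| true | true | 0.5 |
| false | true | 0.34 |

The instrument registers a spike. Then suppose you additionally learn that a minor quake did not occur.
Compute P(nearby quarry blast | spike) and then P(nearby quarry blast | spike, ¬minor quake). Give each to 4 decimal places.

P(spike) = 0.01×0.693×0.875 + 0.34×0.693×0.125 + 0.28×0.307×0.875 + 0.5×0.307×0.125 = 0.006064 + 0.029452 + 0.075215 + 0.019187 = 0.129918
Of this, 0.094402 comes from 0.075215 + 0.019187 (the nearby quarry blast=true cases).
P(nearby quarry blast | spike) = 0.094402 / 0.129918 ≈ 0.7266

Now also conditioning on minor quake≠true:
P(spike | ¬minor quake) = 0.01*0.693 + 0.28*0.307 = 0.006930 + 0.085960 = 0.092890
The nearby quarry blast-present share is 0.28*0.307 = 0.085960.
P(nearby quarry blast | spike, ¬minor quake) = 0.085960 / 0.092890 ≈ 0.9254
With minor quake excluded, nearby quarry blast must carry more of the explanatory weight for the spike.

P(nearby quarry blast | spike) ≈ 0.7266; P(nearby quarry blast | spike, ¬minor quake) ≈ 0.9254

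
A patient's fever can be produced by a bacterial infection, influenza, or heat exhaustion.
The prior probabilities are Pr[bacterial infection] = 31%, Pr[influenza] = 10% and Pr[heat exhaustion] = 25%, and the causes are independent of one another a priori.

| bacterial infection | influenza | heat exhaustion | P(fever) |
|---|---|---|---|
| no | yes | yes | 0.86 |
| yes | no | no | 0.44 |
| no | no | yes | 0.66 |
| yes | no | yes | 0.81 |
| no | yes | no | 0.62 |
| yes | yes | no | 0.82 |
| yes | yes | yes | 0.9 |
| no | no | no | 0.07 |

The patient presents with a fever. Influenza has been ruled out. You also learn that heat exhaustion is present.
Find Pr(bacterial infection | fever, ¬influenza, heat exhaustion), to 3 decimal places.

Pr(bacterial infection | fever, ¬influenza, heat exhaustion) ≈ 0.355

P(fever | ¬influenza, heat exhaustion) = 0.66·0.69 + 0.81·0.31 = 0.455400 + 0.251100 = 0.706500
The bacterial infection-present share is 0.81·0.31 = 0.251100.
So P(bacterial infection | fever, ¬influenza, heat exhaustion) = 0.251100/0.706500 ≈ 0.355.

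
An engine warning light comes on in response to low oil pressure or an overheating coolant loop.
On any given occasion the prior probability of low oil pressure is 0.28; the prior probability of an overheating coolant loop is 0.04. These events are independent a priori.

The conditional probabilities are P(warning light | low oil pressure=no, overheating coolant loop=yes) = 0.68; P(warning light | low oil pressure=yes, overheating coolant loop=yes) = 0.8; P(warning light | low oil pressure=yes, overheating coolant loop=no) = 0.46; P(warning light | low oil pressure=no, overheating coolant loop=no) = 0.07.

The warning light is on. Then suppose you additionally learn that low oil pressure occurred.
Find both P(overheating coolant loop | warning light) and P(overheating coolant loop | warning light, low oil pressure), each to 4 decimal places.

Numerator (weight on configurations with overheating coolant loop): 0.019584 + 0.008960 = 0.028544
Normalizer over all consistent configurations: 0.07×0.72×0.96 + 0.68×0.72×0.04 + 0.46×0.28×0.96 + 0.8×0.28×0.04 = 0.200576
P(overheating coolant loop | warning light) = 0.028544/0.200576 ≈ 0.1423

With the extra evidence:
Weight on overheating coolant loop=true, given the evidence: 0.8×0.04 = 0.032000
Denominator P(warning light | low oil pressure): 0.46×0.96 + 0.8×0.04 = 0.473600
P(overheating coolant loop | warning light, low oil pressure) = 0.032000/0.473600 ≈ 0.0676

P(overheating coolant loop | warning light) ≈ 0.1423; P(overheating coolant loop | warning light, low oil pressure) ≈ 0.0676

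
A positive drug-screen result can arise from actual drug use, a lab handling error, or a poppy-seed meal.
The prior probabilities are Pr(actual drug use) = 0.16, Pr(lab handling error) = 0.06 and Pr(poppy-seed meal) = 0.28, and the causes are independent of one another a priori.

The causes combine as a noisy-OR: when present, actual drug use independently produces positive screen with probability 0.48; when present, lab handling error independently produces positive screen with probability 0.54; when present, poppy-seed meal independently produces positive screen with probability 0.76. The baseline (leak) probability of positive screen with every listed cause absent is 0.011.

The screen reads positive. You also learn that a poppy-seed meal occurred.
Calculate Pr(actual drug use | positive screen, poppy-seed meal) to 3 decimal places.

Under noisy-OR, P(positive screen | causes) = 1 − (1−0.011)·∏(1−qᵢ) over the active causes.
Weight on actual drug use=true, given the evidence: 0.131837 + 0.009055 = 0.140892
Normalizer over all consistent configurations: 0.76264×0.84×0.94 + 0.890814×0.84×0.06 + 0.876573×0.16×0.94 + 0.943223×0.16×0.06 = 0.787970
P(actual drug use | positive screen, poppy-seed meal) = 0.140892/0.787970 ≈ 0.179

Pr(actual drug use | positive screen, poppy-seed meal) ≈ 0.179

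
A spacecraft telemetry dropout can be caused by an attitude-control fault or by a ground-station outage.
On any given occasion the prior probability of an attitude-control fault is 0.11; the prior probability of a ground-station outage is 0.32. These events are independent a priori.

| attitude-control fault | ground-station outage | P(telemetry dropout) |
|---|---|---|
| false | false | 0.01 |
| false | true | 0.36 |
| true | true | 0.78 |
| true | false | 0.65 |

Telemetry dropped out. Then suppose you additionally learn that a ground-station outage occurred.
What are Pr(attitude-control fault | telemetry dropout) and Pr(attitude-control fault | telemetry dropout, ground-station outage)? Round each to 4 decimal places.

P(telemetry dropout) = 0.01*0.89*0.68 + 0.36*0.89*0.32 + 0.65*0.11*0.68 + 0.78*0.11*0.32 = 0.006052 + 0.102528 + 0.048620 + 0.027456 = 0.184656
The attitude-control fault-present share is 0.048620 + 0.027456 = 0.076076.
P(attitude-control fault | telemetry dropout) = 0.076076 / 0.184656 ≈ 0.4120

Now condition on the additional information:
By total probability over both values of attitude-control fault:
  P(telemetry dropout | ground-station outage) = 0.36·0.89 + 0.78·0.11
        = 0.320400 + 0.085800 = 0.406200
Configurations with attitude-control fault contribute 0.085800, so
  P(attitude-control fault | telemetry dropout, ground-station outage) = 0.085800 / 0.406200 ≈ 0.2112
The drop from 0.4120 to 0.2112 is the explaining-away (discounting) effect.

Pr(attitude-control fault | telemetry dropout) ≈ 0.4120; Pr(attitude-control fault | telemetry dropout, ground-station outage) ≈ 0.2112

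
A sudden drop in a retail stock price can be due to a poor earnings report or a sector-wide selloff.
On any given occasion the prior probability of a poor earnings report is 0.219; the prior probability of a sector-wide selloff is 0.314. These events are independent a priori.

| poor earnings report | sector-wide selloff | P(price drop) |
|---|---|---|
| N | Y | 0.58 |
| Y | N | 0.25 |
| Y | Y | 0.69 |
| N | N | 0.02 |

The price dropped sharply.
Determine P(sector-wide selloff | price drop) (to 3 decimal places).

P(sector-wide selloff | price drop) ≈ 0.797

By total probability over the 4 (poor earnings report, sector-wide selloff) configurations:
  P(price drop) = 0.02·0.781·0.686 + 0.58·0.781·0.314 + 0.25·0.219·0.686 + 0.69·0.219·0.314
        = 0.010715 + 0.142236 + 0.037559 + 0.047449 = 0.237959
The terms with sector-wide selloff present sum to 0.189685, so
  P(sector-wide selloff | price drop) = 0.189685 / 0.237959 ≈ 0.797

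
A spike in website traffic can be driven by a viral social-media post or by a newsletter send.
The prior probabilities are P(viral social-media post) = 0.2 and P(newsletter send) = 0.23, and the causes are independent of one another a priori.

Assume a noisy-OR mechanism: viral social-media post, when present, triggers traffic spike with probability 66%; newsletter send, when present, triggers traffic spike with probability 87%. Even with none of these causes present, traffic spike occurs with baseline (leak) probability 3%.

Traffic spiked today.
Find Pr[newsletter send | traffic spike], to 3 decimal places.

Under noisy-OR, P(traffic spike | causes) = 1 − (1−0.03)·∏(1−qᵢ) over the active causes.
P(traffic spike) = 0.03*0.8*0.77 + 0.8739*0.8*0.23 + 0.6702*0.2*0.77 + 0.957126*0.2*0.23 = 0.018480 + 0.160798 + 0.103211 + 0.044028 = 0.326517
The newsletter send-present share is 0.160798 + 0.044028 = 0.204826.
Hence the posterior is 0.204826/0.326517 ≈ 0.627.

Pr[newsletter send | traffic spike] ≈ 0.627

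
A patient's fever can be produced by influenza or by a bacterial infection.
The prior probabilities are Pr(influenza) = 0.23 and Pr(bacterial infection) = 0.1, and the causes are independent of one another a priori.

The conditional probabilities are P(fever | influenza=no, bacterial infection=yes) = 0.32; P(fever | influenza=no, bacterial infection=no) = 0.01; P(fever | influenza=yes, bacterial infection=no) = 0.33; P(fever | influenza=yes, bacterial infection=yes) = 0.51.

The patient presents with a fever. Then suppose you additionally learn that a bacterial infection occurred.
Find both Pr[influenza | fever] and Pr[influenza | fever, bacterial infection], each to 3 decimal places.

Weight on influenza=true, given the evidence: 0.068310 + 0.011730 = 0.080040
The normalizing constant is 0.01·0.77·0.9 + 0.32·0.77·0.1 + 0.33·0.23·0.9 + 0.51·0.23·0.1 = 0.111610
P(influenza | fever) = 0.080040/0.111610 ≈ 0.717

Now also conditioning on bacterial infection=true:
P(fever | bacterial infection) = 0.32*0.77 + 0.51*0.23 = 0.246400 + 0.117300 = 0.363700
Of this, 0.117300 comes from 0.51*0.23 (the influenza=true cases).
So P(influenza | fever, bacterial infection) = 0.117300/0.363700 ≈ 0.323.

Pr[influenza | fever] ≈ 0.717; Pr[influenza | fever, bacterial infection] ≈ 0.323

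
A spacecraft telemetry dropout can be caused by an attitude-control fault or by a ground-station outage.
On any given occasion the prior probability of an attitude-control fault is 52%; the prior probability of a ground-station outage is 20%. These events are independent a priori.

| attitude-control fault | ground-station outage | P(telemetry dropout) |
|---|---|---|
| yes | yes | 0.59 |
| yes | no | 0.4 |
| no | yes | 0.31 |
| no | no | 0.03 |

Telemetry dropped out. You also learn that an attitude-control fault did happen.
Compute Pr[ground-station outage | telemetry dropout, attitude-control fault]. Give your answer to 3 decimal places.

Pr[ground-station outage | telemetry dropout, attitude-control fault] ≈ 0.269

P(telemetry dropout | attitude-control fault) = 0.4·0.8 + 0.59·0.2 = 0.320000 + 0.118000 = 0.438000
Restricting to configurations with ground-station outage present: 0.59·0.2 = 0.118000.
So P(ground-station outage | telemetry dropout, attitude-control fault) = 0.118000/0.438000 ≈ 0.269.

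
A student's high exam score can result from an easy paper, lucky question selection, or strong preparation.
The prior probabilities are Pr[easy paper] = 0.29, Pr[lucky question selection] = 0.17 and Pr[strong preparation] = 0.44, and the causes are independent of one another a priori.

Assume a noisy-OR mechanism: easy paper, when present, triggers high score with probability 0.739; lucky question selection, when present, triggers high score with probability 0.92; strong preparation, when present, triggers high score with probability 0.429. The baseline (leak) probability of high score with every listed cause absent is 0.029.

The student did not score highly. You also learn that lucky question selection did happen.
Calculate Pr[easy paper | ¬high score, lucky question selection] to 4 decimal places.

Pr[easy paper | ¬high score, lucky question selection] ≈ 0.0963

Under noisy-OR, P(high score | causes) = 1 − (1−0.029)·∏(1−qᵢ) over the active causes.
Enumerate the 4 (easy paper, strong preparation) configurations and weight by the priors:
  P(¬high score | lucky question selection) = 0.07768*0.71*0.56 + 0.044355*0.71*0.44 + 0.020274*0.29*0.56 + 0.011577*0.29*0.44
        = 0.030886 + 0.013857 + 0.003292 + 0.001477 = 0.049512
Configurations with easy paper contribute 0.004769, so
  P(easy paper | ¬high score, lucky question selection) = 0.004769 / 0.049512 ≈ 0.0963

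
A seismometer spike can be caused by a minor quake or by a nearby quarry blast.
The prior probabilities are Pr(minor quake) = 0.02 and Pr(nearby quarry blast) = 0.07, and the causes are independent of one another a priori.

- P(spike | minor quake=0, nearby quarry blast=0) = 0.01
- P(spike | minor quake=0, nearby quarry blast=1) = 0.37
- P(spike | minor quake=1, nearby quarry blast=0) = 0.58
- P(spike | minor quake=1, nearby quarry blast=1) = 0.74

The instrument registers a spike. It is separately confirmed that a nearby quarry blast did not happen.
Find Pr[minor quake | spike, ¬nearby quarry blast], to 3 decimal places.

Pr[minor quake | spike, ¬nearby quarry blast] ≈ 0.542

For the numerator, keep only minor quake=true terms: 0.58·0.02 = 0.011600
The normalizing constant is 0.01·0.98 + 0.58·0.02 = 0.021400
Posterior = 0.011600 / 0.021400 ≈ 0.542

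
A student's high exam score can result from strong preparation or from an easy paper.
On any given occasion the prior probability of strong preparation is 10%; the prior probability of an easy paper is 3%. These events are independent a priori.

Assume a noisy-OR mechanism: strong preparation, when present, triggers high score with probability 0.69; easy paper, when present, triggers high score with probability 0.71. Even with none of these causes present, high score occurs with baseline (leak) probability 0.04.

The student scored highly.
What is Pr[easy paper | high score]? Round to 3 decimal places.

Pr[easy paper | high score] ≈ 0.177

Under noisy-OR, P(high score | causes) = 1 − (1−0.04)·∏(1−qᵢ) over the active causes.
Sum P(high score|·) weighted by the priors over the 4 (strong preparation, easy paper) configurations:
  P(high score) = 0.04×0.9×0.97 + 0.7216×0.9×0.03 + 0.7024×0.1×0.97 + 0.913696×0.1×0.03
        = 0.034920 + 0.019483 + 0.068133 + 0.002741 = 0.125277
Keeping only the easy paper-present terms gives 0.022224, so
  P(easy paper | high score) = 0.022224 / 0.125277 ≈ 0.177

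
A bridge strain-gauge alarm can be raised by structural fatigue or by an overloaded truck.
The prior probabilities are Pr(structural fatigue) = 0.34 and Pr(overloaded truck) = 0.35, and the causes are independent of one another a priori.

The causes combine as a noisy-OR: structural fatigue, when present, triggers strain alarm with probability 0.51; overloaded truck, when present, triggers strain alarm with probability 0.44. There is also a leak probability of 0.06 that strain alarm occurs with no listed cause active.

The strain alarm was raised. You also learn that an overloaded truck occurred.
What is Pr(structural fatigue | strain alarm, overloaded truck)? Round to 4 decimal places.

Pr(structural fatigue | strain alarm, overloaded truck) ≈ 0.4466

Under noisy-OR, P(strain alarm | causes) = 1 − (1−0.06)·∏(1−qᵢ) over the active causes.
By total probability over both values of structural fatigue:
  P(strain alarm | overloaded truck) = 0.4736·0.66 + 0.742064·0.34
        = 0.312576 + 0.252302 = 0.564878
The terms with structural fatigue present sum to 0.252302, so
  P(structural fatigue | strain alarm, overloaded truck) = 0.252302 / 0.564878 ≈ 0.4466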